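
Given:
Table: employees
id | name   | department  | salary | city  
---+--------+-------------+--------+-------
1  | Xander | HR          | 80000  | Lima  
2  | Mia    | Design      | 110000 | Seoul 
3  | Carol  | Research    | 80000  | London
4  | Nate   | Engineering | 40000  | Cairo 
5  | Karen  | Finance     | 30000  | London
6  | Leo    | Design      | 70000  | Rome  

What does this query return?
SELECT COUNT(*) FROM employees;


COUNT(*) counts all rows

6


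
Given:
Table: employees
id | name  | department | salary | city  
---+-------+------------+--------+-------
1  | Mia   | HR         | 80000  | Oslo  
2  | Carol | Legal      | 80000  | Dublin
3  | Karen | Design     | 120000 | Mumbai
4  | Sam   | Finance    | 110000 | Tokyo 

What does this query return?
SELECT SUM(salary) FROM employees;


SUM(salary) = 80000 + 80000 + 120000 + 110000 = 390000

390000


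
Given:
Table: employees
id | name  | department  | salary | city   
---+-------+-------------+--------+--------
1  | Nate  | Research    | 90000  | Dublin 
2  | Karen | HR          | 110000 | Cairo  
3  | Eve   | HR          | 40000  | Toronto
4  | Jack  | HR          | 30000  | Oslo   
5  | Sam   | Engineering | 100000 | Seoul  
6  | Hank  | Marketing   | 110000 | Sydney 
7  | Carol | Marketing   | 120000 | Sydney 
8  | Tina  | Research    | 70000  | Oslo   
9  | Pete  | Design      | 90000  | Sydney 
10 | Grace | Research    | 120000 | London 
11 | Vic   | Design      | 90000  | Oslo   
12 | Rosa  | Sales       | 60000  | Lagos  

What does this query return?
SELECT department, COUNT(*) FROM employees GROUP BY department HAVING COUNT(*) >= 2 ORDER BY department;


Groups with count >= 2:
  Design: 2 -> PASS
  HR: 3 -> PASS
  Marketing: 2 -> PASS
  Research: 3 -> PASS
  Engineering: 1 -> filtered out
  Sales: 1 -> filtered out


4 groups:
Design, 2
HR, 3
Marketing, 2
Research, 3


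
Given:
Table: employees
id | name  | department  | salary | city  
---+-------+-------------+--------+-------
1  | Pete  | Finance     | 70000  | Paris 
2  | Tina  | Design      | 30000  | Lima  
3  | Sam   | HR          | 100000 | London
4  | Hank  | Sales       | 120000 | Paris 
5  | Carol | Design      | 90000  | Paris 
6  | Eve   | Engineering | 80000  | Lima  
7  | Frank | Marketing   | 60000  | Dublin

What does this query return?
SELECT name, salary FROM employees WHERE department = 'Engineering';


Filtering: department = 'Engineering'
Matching rows: 1

1 rows:
Eve, 80000


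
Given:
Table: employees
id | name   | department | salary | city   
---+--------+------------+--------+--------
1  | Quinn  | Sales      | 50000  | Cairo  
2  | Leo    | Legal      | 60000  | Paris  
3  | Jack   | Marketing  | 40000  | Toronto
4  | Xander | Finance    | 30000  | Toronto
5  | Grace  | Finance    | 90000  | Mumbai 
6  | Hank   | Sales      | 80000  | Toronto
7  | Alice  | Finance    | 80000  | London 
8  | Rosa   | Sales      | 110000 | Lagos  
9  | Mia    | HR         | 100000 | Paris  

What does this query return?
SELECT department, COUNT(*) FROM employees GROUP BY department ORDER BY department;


Assigning each row to its department group:
  Quinn -> Sales
  Leo -> Legal
  Jack -> Marketing
  Xander -> Finance
  Grace -> Finance
  Hank -> Sales
  Alice -> Finance
  Rosa -> Sales
  Mia -> HR


5 groups:
Finance, 3
HR, 1
Legal, 1
Marketing, 1
Sales, 3


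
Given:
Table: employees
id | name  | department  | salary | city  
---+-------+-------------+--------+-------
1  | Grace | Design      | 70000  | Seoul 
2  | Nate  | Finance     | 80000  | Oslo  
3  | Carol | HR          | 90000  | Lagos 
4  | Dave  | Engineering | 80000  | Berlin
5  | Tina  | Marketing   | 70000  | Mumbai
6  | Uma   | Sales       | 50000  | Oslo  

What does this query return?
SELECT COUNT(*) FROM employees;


COUNT(*) counts all rows

6


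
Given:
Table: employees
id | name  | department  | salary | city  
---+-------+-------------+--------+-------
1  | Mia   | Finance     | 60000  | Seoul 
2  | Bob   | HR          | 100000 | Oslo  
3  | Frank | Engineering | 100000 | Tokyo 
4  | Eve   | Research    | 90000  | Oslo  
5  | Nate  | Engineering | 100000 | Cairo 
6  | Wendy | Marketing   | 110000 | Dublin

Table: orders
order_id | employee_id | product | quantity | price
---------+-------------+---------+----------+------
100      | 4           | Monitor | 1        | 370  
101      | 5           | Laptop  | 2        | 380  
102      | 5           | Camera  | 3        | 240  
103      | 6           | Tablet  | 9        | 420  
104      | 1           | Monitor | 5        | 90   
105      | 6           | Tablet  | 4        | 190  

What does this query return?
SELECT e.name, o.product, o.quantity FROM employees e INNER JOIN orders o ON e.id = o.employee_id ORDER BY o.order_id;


Joining employees.id = orders.employee_id:
  employee Eve (id=4) -> order Monitor
  employee Nate (id=5) -> order Laptop
  employee Nate (id=5) -> order Camera
  employee Wendy (id=6) -> order Tablet
  employee Mia (id=1) -> order Monitor
  employee Wendy (id=6) -> order Tablet


6 rows:
Eve, Monitor, 1
Nate, Laptop, 2
Nate, Camera, 3
Wendy, Tablet, 9
Mia, Monitor, 5
Wendy, Tablet, 4


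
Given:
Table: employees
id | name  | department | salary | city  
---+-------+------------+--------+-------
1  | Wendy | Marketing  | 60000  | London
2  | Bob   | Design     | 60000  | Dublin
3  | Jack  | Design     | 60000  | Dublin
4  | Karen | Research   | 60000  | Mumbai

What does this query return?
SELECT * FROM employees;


SELECT * returns all 4 rows with all columns

4 rows:
1, Wendy, Marketing, 60000, London
2, Bob, Design, 60000, Dublin
3, Jack, Design, 60000, Dublin
4, Karen, Research, 60000, Mumbai


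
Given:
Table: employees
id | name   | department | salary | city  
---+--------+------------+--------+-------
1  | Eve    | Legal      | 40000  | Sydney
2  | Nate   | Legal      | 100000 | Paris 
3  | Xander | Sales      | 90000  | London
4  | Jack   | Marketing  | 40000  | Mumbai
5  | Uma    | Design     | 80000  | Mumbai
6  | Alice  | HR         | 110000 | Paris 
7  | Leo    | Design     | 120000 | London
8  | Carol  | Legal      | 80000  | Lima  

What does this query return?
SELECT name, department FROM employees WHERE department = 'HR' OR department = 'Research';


Filtering: department = 'HR' OR 'Research'
Matching: 1 rows

1 rows:
Alice, HR


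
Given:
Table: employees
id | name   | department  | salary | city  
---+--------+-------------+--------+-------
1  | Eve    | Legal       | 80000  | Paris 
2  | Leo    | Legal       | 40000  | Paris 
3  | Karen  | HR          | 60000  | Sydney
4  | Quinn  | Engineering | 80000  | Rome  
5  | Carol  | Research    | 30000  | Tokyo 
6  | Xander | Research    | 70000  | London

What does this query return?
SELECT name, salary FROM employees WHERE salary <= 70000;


Filtering: salary <= 70000
Matching: 4 rows

4 rows:
Leo, 40000
Karen, 60000
Carol, 30000
Xander, 70000


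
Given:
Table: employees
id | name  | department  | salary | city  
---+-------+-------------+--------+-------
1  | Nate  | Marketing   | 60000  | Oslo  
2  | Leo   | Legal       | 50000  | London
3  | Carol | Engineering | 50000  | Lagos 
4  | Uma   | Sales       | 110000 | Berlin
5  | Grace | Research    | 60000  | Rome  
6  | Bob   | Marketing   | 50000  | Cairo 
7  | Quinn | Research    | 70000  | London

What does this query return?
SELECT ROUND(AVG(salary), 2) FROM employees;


SUM(salary) = 450000
COUNT = 7
ROUND(AVG, 2) = ROUND(450000 / 7, 2) = 64285.71

64285.71


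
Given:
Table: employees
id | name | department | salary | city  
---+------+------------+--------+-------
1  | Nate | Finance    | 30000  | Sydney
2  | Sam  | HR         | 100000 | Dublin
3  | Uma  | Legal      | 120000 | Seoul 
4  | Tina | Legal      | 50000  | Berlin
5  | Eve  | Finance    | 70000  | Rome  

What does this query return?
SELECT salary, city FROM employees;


Projecting columns: salary, city

5 rows:
30000, Sydney
100000, Dublin
120000, Seoul
50000, Berlin
70000, Rome


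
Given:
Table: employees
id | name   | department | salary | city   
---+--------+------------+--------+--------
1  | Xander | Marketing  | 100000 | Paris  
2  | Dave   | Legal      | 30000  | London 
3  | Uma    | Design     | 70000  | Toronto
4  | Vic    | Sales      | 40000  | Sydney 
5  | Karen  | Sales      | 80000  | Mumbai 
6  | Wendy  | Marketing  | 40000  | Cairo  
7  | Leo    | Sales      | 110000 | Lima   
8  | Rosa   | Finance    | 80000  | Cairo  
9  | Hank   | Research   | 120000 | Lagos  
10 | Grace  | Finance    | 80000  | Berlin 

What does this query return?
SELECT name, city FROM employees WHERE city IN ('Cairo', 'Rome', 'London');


Filtering: city IN ('Cairo', 'Rome', 'London')
Matching: 3 rows

3 rows:
Dave, London
Wendy, Cairo
Rosa, Cairo


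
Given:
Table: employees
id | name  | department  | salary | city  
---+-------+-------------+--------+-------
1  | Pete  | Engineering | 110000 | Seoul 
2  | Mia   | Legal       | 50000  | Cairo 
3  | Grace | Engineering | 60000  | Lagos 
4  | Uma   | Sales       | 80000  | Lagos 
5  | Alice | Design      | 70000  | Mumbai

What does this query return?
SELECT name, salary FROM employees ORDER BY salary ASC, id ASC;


Sorting by salary ASC, then id ASC for ties

5 rows:
Mia, 50000
Grace, 60000
Alice, 70000
Uma, 80000
Pete, 110000


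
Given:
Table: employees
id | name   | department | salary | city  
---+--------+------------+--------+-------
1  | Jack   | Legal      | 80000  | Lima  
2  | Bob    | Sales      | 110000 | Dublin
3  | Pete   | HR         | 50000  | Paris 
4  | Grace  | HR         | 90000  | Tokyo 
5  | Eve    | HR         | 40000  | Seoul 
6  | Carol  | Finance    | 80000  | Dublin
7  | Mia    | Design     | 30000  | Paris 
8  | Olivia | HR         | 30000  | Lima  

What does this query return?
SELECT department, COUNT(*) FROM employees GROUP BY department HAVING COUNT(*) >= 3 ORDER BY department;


Groups with count >= 3:
  HR: 4 -> PASS
  Design: 1 -> filtered out
  Finance: 1 -> filtered out
  Legal: 1 -> filtered out
  Sales: 1 -> filtered out


1 groups:
HR, 4


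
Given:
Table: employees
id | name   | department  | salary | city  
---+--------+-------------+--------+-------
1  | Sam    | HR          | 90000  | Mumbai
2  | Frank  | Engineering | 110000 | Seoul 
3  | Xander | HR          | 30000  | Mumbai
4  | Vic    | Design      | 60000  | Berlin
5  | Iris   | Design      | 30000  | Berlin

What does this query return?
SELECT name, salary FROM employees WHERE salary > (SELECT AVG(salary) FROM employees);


Subquery: AVG(salary) = 64000.0
Filtering: salary > 64000.0
  Sam (90000) -> MATCH
  Frank (110000) -> MATCH


2 rows:
Sam, 90000
Frank, 110000


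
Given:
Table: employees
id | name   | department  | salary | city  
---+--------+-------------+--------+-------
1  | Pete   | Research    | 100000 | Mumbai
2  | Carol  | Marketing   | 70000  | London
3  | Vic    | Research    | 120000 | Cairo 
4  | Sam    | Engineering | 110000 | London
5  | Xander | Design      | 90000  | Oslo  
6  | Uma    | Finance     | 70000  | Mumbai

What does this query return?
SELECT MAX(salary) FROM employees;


Salaries: 100000, 70000, 120000, 110000, 90000, 70000
MAX = 120000

120000


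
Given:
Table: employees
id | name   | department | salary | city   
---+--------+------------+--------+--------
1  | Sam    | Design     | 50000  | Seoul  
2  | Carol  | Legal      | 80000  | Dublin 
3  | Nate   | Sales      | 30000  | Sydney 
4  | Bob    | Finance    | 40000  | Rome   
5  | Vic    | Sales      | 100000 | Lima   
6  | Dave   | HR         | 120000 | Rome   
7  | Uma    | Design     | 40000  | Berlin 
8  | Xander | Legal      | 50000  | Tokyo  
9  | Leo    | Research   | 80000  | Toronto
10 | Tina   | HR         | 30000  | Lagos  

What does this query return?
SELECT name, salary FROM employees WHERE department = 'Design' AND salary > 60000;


Filtering: department = 'Design' AND salary > 60000
Matching: 0 rows

Empty result set (0 rows)


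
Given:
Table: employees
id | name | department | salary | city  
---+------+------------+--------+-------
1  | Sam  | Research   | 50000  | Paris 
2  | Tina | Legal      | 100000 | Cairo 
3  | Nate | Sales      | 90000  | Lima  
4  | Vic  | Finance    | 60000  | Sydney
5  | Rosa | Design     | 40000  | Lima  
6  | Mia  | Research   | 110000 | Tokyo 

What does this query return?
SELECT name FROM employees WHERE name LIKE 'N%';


LIKE 'N%' matches names starting with 'N'
Matching: 1

1 rows:
Nate


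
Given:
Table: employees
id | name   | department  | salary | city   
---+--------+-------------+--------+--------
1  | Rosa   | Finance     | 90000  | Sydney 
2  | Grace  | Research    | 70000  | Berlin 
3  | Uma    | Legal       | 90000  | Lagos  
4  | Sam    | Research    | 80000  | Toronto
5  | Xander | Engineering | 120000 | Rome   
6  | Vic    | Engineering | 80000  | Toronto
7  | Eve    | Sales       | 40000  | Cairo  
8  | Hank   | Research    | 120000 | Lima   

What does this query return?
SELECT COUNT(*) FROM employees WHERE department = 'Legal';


Counting rows where department = 'Legal'
  Uma -> MATCH


1


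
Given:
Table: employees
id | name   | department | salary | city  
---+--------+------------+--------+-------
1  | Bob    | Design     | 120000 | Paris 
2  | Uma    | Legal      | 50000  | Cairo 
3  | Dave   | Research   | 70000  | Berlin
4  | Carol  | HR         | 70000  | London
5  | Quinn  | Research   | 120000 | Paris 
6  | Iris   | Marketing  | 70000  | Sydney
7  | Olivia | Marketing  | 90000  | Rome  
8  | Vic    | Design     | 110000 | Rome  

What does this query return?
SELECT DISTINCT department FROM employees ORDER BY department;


All 'department' values (row order): Design, Legal, Research, HR, Research, Marketing, Marketing, Design
Removing duplicates leaves 5 unique value(s).

5 values:
Design
HR
Legal
Marketing
Research


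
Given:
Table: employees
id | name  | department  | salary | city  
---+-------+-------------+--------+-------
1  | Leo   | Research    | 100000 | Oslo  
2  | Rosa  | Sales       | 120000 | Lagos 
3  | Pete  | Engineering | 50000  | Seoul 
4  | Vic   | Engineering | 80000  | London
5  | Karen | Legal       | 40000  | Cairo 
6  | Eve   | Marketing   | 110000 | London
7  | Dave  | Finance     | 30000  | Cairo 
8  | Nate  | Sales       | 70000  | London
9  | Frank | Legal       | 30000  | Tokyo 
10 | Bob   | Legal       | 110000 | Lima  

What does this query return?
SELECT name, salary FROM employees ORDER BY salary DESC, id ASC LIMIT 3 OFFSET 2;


Sort by salary DESC (id ASC tiebreak), then skip 2 and take 3
Rows 3 through 5

3 rows:
Bob, 110000
Leo, 100000
Vic, 80000


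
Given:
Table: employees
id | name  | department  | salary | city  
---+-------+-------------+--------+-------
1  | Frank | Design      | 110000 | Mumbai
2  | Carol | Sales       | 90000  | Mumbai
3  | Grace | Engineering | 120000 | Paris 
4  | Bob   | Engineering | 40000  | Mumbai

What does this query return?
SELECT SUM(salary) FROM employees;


SUM(salary) = 110000 + 90000 + 120000 + 40000 = 360000

360000


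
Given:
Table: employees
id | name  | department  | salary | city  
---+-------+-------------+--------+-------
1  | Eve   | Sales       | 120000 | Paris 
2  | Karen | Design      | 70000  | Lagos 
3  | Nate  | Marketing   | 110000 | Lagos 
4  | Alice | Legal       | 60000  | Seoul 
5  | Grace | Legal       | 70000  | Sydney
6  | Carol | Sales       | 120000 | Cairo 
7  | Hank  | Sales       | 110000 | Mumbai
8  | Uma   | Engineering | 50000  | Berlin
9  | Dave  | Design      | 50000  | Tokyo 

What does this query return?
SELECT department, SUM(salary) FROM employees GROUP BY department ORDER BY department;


Summing salary within each department:
  Design: 70000 + 50000 = 120000
  Engineering: 50000 = 50000
  Legal: 60000 + 70000 = 130000
  Marketing: 110000 = 110000
  Sales: 120000 + 120000 + 110000 = 350000


5 groups:
Design, 120000
Engineering, 50000
Legal, 130000
Marketing, 110000
Sales, 350000


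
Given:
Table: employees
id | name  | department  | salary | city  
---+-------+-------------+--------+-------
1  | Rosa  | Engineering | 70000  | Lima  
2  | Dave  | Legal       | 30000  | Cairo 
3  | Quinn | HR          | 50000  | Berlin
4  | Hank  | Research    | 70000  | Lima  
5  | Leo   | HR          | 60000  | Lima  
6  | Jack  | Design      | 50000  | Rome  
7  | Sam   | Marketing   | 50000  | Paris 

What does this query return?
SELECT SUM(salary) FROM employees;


SUM(salary) = 70000 + 30000 + 50000 + 70000 + 60000 + 50000 + 50000 = 380000

380000


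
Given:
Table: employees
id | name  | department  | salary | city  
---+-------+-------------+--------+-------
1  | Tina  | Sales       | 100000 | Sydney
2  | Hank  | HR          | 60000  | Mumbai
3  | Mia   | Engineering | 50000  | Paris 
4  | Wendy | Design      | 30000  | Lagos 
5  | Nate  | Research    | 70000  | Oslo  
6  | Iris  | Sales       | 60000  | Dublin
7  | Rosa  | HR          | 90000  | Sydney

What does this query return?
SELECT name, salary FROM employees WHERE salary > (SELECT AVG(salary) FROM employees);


Subquery: AVG(salary) = 65714.29
Filtering: salary > 65714.29
  Tina (100000) -> MATCH
  Nate (70000) -> MATCH
  Rosa (90000) -> MATCH


3 rows:
Tina, 100000
Nate, 70000
Rosa, 90000


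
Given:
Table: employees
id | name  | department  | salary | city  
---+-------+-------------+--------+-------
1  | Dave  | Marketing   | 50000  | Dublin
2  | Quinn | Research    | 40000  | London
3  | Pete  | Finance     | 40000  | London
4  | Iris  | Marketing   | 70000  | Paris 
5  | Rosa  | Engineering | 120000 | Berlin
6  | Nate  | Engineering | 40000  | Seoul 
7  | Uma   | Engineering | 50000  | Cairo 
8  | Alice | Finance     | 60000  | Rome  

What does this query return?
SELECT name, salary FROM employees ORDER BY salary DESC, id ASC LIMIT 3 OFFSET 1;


Sort by salary DESC (id ASC tiebreak), then skip 1 and take 3
Rows 2 through 4

3 rows:
Iris, 70000
Alice, 60000
Dave, 50000


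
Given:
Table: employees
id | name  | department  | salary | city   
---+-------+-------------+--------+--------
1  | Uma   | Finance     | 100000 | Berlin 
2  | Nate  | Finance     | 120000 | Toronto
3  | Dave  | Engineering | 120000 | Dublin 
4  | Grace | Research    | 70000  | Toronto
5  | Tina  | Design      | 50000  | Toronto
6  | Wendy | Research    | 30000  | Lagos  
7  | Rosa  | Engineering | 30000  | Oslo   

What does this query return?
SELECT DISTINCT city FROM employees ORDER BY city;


All 'city' values (row order): Berlin, Toronto, Dublin, Toronto, Toronto, Lagos, Oslo
Removing duplicates leaves 5 unique value(s).

5 values:
Berlin
Dublin
Lagos
Oslo
Toronto


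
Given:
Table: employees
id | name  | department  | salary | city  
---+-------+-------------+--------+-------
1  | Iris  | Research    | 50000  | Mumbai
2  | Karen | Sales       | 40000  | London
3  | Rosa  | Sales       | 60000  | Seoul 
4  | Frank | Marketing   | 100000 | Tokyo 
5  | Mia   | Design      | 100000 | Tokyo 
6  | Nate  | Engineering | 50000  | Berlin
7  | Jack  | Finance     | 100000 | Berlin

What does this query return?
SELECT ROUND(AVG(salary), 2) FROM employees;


SUM(salary) = 500000
COUNT = 7
ROUND(AVG, 2) = ROUND(500000 / 7, 2) = 71428.57

71428.57


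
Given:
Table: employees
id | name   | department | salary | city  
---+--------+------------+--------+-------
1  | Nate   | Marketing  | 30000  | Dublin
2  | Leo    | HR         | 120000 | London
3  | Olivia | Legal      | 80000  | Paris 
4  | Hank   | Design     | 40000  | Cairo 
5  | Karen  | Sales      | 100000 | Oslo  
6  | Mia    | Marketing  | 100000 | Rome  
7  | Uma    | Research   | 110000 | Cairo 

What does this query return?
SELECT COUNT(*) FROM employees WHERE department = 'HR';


Counting rows where department = 'HR'
  Leo -> MATCH


1


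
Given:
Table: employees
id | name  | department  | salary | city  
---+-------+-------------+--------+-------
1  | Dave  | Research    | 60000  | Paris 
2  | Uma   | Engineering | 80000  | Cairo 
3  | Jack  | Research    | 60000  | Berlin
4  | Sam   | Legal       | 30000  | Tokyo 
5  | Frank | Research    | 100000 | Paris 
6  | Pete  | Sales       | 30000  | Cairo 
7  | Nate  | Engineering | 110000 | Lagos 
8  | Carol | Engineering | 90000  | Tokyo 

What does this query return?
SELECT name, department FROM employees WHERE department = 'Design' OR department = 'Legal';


Filtering: department = 'Design' OR 'Legal'
Matching: 1 rows

1 rows:
Sam, Legal


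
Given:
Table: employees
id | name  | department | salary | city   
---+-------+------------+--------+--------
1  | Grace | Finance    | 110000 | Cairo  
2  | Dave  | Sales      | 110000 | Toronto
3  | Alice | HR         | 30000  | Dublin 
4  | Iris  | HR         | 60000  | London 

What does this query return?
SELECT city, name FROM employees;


Projecting columns: city, name

4 rows:
Cairo, Grace
Toronto, Dave
Dublin, Alice
London, Iris


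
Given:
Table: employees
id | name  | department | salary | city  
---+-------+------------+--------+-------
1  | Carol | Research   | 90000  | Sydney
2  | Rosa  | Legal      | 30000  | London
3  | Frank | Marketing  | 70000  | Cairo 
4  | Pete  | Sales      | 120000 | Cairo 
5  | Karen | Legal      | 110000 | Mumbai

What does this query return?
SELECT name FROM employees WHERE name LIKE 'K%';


LIKE 'K%' matches names starting with 'K'
Matching: 1

1 rows:
Karen


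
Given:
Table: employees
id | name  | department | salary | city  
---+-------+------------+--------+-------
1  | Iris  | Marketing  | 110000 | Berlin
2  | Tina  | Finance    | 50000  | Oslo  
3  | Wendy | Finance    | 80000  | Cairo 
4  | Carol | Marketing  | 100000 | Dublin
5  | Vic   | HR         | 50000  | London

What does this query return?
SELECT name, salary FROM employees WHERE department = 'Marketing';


Filtering: department = 'Marketing'
Matching rows: 2

2 rows:
Iris, 110000
Carol, 100000


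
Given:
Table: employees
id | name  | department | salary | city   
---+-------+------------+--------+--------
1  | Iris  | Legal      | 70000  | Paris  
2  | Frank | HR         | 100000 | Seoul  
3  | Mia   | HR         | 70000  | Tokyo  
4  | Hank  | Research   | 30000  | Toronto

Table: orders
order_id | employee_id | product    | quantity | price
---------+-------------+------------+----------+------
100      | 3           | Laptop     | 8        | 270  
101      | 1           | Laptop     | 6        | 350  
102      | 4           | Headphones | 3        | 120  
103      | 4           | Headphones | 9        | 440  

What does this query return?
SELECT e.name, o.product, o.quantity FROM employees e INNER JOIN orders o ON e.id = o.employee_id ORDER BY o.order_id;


Joining employees.id = orders.employee_id:
  employee Mia (id=3) -> order Laptop
  employee Iris (id=1) -> order Laptop
  employee Hank (id=4) -> order Headphones
  employee Hank (id=4) -> order Headphones


4 rows:
Mia, Laptop, 8
Iris, Laptop, 6
Hank, Headphones, 3
Hank, Headphones, 9


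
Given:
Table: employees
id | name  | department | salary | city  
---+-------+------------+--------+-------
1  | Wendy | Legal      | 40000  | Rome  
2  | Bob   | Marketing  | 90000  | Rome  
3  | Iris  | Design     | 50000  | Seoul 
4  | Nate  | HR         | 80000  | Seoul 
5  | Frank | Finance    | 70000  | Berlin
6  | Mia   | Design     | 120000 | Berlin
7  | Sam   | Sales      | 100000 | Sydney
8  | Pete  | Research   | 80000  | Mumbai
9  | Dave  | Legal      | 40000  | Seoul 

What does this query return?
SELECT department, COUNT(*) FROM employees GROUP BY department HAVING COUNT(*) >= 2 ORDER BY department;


Groups with count >= 2:
  Design: 2 -> PASS
  Legal: 2 -> PASS
  Finance: 1 -> filtered out
  HR: 1 -> filtered out
  Marketing: 1 -> filtered out
  Research: 1 -> filtered out
  Sales: 1 -> filtered out


2 groups:
Design, 2
Legal, 2


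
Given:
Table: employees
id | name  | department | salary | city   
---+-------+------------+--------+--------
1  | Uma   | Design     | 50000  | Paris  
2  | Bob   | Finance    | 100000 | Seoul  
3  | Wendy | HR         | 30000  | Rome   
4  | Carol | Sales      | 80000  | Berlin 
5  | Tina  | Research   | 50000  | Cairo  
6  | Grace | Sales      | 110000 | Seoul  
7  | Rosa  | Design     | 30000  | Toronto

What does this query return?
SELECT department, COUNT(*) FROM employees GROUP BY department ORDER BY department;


Assigning each row to its department group:
  Uma -> Design
  Bob -> Finance
  Wendy -> HR
  Carol -> Sales
  Tina -> Research
  Grace -> Sales
  Rosa -> Design


5 groups:
Design, 2
Finance, 1
HR, 1
Research, 1
Sales, 2


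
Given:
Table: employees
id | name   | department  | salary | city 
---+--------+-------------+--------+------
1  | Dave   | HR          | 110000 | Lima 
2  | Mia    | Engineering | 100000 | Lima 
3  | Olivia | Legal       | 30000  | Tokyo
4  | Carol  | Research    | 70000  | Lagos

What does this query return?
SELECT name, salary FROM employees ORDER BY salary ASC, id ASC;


Sorting by salary ASC, then id ASC for ties

4 rows:
Olivia, 30000
Carol, 70000
Mia, 100000
Dave, 110000


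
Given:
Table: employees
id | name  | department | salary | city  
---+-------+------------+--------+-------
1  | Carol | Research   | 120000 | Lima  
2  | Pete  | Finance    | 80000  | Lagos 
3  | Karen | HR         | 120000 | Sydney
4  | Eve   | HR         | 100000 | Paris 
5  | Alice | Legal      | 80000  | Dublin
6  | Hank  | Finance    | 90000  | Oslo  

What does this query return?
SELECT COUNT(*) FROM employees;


COUNT(*) counts all rows

6


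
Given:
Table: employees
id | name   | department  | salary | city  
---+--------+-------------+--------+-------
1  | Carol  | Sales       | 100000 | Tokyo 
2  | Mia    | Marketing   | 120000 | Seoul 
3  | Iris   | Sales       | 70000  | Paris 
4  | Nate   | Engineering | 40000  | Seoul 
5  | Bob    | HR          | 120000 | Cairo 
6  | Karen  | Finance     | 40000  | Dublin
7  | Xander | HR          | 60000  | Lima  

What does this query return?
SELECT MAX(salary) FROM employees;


Salaries: 100000, 120000, 70000, 40000, 120000, 40000, 60000
MAX = 120000

120000


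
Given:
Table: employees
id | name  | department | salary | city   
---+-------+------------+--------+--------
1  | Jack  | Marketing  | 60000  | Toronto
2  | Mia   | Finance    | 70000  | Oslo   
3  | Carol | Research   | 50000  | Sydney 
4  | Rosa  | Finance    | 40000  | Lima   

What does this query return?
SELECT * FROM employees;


SELECT * returns all 4 rows with all columns

4 rows:
1, Jack, Marketing, 60000, Toronto
2, Mia, Finance, 70000, Oslo
3, Carol, Research, 50000, Sydney
4, Rosa, Finance, 40000, Lima


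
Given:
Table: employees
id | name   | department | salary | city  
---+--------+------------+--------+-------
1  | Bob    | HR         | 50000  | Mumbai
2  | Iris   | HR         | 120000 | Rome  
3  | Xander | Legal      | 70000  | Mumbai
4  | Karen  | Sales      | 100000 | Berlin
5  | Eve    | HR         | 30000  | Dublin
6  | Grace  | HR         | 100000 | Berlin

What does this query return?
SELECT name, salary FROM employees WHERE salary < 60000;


Filtering: salary < 60000
Matching: 2 rows

2 rows:
Bob, 50000
Eve, 30000


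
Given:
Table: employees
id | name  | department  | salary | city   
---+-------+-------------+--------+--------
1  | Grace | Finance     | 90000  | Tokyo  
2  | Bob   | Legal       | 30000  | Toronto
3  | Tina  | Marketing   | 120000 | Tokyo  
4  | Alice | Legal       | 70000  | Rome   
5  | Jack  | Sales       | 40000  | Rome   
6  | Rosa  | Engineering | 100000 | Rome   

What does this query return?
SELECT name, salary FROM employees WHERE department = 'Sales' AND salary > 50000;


Filtering: department = 'Sales' AND salary > 50000
Matching: 0 rows

Empty result set (0 rows)


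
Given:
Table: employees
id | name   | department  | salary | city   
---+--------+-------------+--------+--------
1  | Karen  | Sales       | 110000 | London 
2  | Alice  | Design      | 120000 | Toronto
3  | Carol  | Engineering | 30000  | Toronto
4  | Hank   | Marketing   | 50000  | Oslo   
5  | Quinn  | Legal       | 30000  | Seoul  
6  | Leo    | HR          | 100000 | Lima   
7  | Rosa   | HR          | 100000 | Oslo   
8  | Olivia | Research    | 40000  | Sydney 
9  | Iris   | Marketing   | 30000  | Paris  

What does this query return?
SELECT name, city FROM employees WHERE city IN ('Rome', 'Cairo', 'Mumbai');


Filtering: city IN ('Rome', 'Cairo', 'Mumbai')
Matching: 0 rows

Empty result set (0 rows)


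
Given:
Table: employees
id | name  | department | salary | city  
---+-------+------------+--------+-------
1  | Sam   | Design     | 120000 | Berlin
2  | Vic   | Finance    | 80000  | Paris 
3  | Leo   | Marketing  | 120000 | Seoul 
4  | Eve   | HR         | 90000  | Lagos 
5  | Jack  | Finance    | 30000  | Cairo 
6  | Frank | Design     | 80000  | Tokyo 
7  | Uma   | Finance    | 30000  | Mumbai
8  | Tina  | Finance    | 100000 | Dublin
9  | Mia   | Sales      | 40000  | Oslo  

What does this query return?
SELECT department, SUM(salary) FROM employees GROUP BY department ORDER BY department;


Summing salary within each department:
  Design: 120000 + 80000 = 200000
  Finance: 80000 + 30000 + 30000 + 100000 = 240000
  HR: 90000 = 90000
  Marketing: 120000 = 120000
  Sales: 40000 = 40000


5 groups:
Design, 200000
Finance, 240000
HR, 90000
Marketing, 120000
Sales, 40000


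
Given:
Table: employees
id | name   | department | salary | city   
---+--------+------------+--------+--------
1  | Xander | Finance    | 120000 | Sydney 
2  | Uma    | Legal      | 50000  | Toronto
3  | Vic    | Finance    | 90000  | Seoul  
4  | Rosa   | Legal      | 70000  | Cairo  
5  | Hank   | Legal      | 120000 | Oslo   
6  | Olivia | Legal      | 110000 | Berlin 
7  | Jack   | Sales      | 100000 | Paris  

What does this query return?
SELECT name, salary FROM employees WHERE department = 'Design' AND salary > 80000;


Filtering: department = 'Design' AND salary > 80000
Matching: 0 rows

Empty result set (0 rows)


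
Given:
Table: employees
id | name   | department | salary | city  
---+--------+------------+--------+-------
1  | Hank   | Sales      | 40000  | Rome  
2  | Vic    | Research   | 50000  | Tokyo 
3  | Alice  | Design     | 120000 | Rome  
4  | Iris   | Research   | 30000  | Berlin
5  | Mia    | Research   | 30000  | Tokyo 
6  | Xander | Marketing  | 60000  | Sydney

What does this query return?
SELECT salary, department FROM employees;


Projecting columns: salary, department

6 rows:
40000, Sales
50000, Research
120000, Design
30000, Research
30000, Research
60000, Marketing


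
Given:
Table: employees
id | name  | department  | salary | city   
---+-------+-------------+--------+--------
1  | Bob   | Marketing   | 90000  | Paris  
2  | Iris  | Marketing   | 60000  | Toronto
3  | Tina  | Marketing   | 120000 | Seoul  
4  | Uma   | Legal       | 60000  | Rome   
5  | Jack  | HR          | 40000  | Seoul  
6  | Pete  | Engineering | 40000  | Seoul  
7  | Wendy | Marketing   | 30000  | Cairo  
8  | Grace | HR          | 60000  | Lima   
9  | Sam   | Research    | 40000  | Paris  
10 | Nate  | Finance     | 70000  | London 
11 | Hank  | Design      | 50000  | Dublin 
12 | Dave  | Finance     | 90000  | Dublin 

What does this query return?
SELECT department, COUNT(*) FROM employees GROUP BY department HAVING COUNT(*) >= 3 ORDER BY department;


Groups with count >= 3:
  Marketing: 4 -> PASS
  Design: 1 -> filtered out
  Engineering: 1 -> filtered out
  Finance: 2 -> filtered out
  HR: 2 -> filtered out
  Legal: 1 -> filtered out
  Research: 1 -> filtered out


1 groups:
Marketing, 4


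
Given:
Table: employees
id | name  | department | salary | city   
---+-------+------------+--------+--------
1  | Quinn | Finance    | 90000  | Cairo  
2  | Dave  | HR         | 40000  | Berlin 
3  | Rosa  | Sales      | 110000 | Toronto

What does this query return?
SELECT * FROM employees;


SELECT * returns all 3 rows with all columns

3 rows:
1, Quinn, Finance, 90000, Cairo
2, Dave, HR, 40000, Berlin
3, Rosa, Sales, 110000, Toronto


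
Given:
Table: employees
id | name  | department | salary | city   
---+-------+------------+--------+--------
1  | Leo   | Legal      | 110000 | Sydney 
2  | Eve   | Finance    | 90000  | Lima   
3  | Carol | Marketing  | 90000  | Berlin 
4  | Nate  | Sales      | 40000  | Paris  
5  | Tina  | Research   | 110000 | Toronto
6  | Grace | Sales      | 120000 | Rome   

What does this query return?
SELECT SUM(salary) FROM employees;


SUM(salary) = 110000 + 90000 + 90000 + 40000 + 110000 + 120000 = 560000

560000


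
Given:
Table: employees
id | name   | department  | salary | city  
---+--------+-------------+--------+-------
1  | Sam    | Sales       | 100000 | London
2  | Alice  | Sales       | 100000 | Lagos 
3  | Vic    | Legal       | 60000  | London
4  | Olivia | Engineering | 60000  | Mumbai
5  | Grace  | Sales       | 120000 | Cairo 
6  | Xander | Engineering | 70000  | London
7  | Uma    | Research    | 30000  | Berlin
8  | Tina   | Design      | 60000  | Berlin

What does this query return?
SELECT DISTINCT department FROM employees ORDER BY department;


All 'department' values (row order): Sales, Sales, Legal, Engineering, Sales, Engineering, Research, Design
Removing duplicates leaves 5 unique value(s).

5 values:
Design
Engineering
Legal
Research
Sales


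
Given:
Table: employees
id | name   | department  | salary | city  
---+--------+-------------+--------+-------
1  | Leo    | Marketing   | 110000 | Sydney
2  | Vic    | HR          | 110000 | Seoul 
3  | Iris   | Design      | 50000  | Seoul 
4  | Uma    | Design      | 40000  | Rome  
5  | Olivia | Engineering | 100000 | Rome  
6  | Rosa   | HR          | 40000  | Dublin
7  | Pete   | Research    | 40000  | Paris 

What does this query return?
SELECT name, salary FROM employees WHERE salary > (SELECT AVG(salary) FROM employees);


Subquery: AVG(salary) = 70000.0
Filtering: salary > 70000.0
  Leo (110000) -> MATCH
  Vic (110000) -> MATCH
  Olivia (100000) -> MATCH


3 rows:
Leo, 110000
Vic, 110000
Olivia, 100000


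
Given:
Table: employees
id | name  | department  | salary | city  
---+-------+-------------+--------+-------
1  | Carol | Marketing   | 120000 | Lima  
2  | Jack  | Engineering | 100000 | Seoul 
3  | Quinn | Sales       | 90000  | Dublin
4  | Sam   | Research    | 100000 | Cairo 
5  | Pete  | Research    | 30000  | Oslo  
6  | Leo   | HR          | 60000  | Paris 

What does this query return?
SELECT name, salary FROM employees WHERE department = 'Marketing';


Filtering: department = 'Marketing'
Matching rows: 1

1 rows:
Carol, 120000


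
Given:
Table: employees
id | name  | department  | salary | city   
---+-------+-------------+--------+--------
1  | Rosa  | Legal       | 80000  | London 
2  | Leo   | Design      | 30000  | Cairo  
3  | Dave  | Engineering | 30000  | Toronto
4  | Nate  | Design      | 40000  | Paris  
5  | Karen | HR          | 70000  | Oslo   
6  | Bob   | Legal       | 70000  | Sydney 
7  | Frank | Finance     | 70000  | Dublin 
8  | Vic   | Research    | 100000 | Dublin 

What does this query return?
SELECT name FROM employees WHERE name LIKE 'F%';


LIKE 'F%' matches names starting with 'F'
Matching: 1

1 rows:
Frank


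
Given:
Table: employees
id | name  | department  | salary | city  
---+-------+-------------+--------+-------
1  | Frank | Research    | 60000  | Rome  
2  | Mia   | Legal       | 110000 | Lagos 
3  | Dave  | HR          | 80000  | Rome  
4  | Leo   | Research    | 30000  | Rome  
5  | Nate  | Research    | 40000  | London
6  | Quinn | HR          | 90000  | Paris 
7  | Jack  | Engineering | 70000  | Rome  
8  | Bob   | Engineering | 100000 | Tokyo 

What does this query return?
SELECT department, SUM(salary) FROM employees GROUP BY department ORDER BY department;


Summing salary within each department:
  Engineering: 70000 + 100000 = 170000
  HR: 80000 + 90000 = 170000
  Legal: 110000 = 110000
  Research: 60000 + 30000 + 40000 = 130000


4 groups:
Engineering, 170000
HR, 170000
Legal, 110000
Research, 130000


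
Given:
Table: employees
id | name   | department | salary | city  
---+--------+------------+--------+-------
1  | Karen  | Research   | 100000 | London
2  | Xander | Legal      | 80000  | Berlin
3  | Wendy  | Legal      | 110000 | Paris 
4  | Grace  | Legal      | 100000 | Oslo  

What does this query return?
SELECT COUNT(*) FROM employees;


COUNT(*) counts all rows

4


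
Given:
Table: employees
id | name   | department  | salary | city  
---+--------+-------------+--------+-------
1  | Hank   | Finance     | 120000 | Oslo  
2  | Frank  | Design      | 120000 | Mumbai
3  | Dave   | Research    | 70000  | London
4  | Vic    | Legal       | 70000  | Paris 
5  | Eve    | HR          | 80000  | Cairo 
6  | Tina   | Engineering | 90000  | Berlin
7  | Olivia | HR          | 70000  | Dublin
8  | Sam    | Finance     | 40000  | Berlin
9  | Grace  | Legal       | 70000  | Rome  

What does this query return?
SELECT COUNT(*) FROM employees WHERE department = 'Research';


Counting rows where department = 'Research'
  Dave -> MATCH


1


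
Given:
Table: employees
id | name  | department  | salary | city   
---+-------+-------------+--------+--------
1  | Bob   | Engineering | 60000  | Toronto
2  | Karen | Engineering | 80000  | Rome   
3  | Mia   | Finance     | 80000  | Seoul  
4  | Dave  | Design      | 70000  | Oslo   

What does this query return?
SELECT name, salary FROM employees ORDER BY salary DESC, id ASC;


Sorting by salary DESC, then id ASC for ties

4 rows:
Karen, 80000
Mia, 80000
Dave, 70000
Bob, 60000


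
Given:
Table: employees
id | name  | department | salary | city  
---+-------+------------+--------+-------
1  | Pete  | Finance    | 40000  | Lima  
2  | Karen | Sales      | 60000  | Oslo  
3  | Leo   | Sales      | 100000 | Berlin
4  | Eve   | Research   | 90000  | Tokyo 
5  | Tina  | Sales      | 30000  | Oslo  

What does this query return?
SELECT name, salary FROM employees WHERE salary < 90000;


Filtering: salary < 90000
Matching: 3 rows

3 rows:
Pete, 40000
Karen, 60000
Tina, 30000


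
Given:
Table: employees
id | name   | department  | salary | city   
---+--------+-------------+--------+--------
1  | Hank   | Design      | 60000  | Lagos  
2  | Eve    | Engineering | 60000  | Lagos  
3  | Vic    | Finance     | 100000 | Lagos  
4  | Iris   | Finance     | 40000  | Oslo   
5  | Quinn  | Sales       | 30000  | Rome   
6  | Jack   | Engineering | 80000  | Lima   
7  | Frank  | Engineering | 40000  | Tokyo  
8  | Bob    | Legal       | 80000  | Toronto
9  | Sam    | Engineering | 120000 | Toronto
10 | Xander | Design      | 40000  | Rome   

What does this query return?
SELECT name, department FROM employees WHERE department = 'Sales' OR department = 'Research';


Filtering: department = 'Sales' OR 'Research'
Matching: 1 rows

1 rows:
Quinn, Sales


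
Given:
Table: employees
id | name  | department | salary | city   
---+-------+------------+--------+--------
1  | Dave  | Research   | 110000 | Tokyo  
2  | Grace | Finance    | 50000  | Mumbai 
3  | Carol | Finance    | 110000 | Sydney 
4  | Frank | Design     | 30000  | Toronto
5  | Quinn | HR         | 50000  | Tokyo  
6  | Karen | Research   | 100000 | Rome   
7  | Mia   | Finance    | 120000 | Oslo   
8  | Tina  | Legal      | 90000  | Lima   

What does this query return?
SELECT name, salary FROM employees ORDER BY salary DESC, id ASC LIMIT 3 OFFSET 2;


Sort by salary DESC (id ASC tiebreak), then skip 2 and take 3
Rows 3 through 5

3 rows:
Carol, 110000
Karen, 100000
Tina, 90000


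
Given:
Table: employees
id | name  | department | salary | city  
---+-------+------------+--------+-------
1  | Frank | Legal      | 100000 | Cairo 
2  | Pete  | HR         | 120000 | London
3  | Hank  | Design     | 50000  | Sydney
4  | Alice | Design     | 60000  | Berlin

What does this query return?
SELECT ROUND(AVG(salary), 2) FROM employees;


SUM(salary) = 330000
COUNT = 4
ROUND(AVG, 2) = ROUND(330000 / 4, 2) = 82500.0

82500.0


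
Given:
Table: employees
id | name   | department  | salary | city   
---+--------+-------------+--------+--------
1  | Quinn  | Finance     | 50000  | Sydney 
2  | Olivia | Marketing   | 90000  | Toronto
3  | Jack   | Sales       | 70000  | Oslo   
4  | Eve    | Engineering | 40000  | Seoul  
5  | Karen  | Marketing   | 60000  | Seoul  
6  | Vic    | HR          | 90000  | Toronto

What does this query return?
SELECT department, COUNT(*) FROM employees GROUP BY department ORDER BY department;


Assigning each row to its department group:
  Quinn -> Finance
  Olivia -> Marketing
  Jack -> Sales
  Eve -> Engineering
  Karen -> Marketing
  Vic -> HR


5 groups:
Engineering, 1
Finance, 1
HR, 1
Marketing, 2
Sales, 1
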